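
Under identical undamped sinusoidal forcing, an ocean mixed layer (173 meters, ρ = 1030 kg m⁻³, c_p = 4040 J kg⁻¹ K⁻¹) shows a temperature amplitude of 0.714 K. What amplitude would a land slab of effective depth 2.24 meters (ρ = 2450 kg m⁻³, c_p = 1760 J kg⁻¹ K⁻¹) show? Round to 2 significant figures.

C_ocean = 7.20×10^8 J/(m²·K); C_land = 9.66×10^6 J/(m²·K).
A ∝ 1/C ⇒ A_land = A_ocean × C_ocean/C_land = 0.714 × 74.5 = 53.2 K.

53 K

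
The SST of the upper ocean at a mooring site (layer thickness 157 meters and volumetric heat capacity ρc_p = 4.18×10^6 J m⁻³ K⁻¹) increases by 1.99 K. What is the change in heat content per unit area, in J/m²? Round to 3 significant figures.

1.31×10^9

Areal heat capacity C = ρc_p × D = 4.18×10^6 × 157 = 6.56×10^8 J/(m²·K).
ΔQ = C ΔT = 6.56×10^8 × 1.99 = 1.31×10^9 J/m².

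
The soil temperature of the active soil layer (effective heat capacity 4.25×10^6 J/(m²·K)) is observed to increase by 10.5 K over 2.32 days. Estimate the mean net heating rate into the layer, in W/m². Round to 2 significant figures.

Areal heat capacity C = 4.25×10^6 J/(m²·K) (given).
Required heat per unit area: Q = C ΔT = 4.25×10^6 × 10.5 = 4.46×10^7 J/m².
Flux F = Q / Δt = 4.46×10^7 / 2.00×10^5 s = 223 W/m².

220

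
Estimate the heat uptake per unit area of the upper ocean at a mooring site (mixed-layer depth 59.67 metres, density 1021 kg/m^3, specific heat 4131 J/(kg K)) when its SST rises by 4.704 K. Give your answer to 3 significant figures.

1.18×10^9

Areal heat capacity C = ρ c_p D = 1021 × 4131 × 59.67 = 2.52×10^8 J/(m²·K).
ΔQ = C ΔT = 2.52×10^8 × 4.704 = 1.18×10^9 J/m².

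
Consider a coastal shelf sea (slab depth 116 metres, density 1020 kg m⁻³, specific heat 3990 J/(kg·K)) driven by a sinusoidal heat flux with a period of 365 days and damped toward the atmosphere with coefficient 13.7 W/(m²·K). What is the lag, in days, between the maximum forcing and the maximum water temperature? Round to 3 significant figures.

82.8 days

Areal heat capacity C = ρ c_p D = 1020 × 3990 × 116 = 4.72×10^8 J/(m²·K).
ω = 2π / 3.15×10^7 s = 1.99×10^-7 s⁻¹.
Phase lag φ = arctan(Cω/λ) = arctan(94.1/13.7) = 1.43 rad.
Time lag = φ / ω = 1.43 / 1.99×10^-7 = 7.16×10^6 s = 82.8 days.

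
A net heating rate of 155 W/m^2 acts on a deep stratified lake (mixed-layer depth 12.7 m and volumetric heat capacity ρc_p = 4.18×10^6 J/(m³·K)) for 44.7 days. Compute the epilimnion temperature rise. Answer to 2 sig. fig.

11 K

Areal heat capacity C = ρc_p × D = 4.18×10^6 × 12.7 = 5.31×10^7 J m⁻² K⁻¹.
Net heat input Q = F Δt = 155 × (44.7 days × 86400 s/day) = 5.99×10^8 J/m².
ΔT = Q / C = 5.99×10^8 / 5.31×10^7 = 11.3 K.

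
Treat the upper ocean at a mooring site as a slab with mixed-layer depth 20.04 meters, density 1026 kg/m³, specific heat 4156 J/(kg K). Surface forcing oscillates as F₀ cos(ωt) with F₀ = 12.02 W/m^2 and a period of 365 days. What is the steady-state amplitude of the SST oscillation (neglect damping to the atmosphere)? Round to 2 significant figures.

Areal heat capacity C = ρ c_p D = 1026 × 4156 × 20.04 = 8.55×10^7 J/(m²·K).
Angular frequency ω = 2π / T = 2π / 3.15×10^7 s = 1.99×10^-7 s⁻¹.
Cω = 8.55×10^7 × 1.99×10^-7 = 17.0 W/(m²·K).
Amplitude A = F₀ / (Cω) = 12.02 / 17.0 = 0.706 K.

0.71 K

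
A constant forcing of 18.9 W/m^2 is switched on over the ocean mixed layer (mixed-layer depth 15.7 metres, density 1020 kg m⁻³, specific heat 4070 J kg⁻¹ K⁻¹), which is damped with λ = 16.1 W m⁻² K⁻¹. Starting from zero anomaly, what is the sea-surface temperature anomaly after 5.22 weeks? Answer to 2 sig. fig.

Areal heat capacity C = ρ c_p D = 1020 × 4070 × 15.7 = 6.52×10^7 J/(m²·K).
τ = C / λ = 6.52×10^7 / 16.1 = 4.05×10^6 s.
Equilibrium anomaly ΔT_eq = F / λ = 18.9 / 16.1 = 1.17 K.
t = 5.22 weeks = 3.16×10^6 s, so t/τ = 0.780.
ΔT(t) = ΔT_eq (1 − e^(−t/τ)) = 1.17 × (1 − e^−0.780) = 0.636 K.

0.64 K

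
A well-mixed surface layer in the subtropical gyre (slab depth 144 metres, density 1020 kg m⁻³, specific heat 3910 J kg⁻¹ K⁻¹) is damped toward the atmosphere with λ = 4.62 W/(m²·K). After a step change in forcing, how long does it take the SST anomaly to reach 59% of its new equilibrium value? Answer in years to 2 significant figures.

3.5 years

Areal heat capacity C = ρ c_p D = 1020 × 3910 × 144 = 5.74×10^8 J m⁻² K⁻¹.
τ = C / λ = 5.74×10^8 / 4.62 = 1.24×10^8 s.
Fraction reached: 1 − e^(−t/τ) = 0.59 ⇒ t = −τ ln(1 − 0.59) = τ × 0.892.
t = 1.11×10^8 s = 3.51 years.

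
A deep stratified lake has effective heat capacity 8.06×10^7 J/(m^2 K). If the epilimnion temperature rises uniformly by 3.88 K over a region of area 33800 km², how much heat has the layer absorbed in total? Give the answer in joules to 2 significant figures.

1.1×10^19 J

Areal heat capacity C = 8.06×10^7 J/(m^2 K) (given).
Heat per unit area: q = C ΔT = 8.06×10^7 × 3.88 = 3.13×10^8 J/m².
Total heat: Q = q × A = 3.13×10^8 × (33800 × 10⁶ m²) = 1.06×10^19 J.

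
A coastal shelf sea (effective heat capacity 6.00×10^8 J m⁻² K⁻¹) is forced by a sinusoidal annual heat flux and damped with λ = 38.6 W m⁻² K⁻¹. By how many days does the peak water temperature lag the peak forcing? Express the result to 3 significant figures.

73.1 days

Areal heat capacity C = 6.00×10^8 J m⁻² K⁻¹ (given).
ω = 2π / 3.15×10^7 s = 1.99×10^-7 s⁻¹.
Phase lag φ = arctan(Cω/λ) = arctan(120/38.6) = 1.26 rad.
Time lag = φ / ω = 1.26 / 1.99×10^-7 = 6.32×10^6 s = 73.1 days.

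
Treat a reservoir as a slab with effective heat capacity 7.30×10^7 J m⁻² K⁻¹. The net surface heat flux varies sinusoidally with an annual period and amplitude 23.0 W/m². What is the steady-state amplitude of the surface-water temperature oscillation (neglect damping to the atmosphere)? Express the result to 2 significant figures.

1.6 K

Areal heat capacity C = 7.30×10^7 J m⁻² K⁻¹ (given).
Angular frequency ω = 2π / T = 2π / 3.15×10^7 s = 1.99×10^-7 s⁻¹.
Cω = 7.30×10^7 × 1.99×10^-7 = 14.5 W/(m²·K).
Amplitude A = F₀ / (Cω) = 23.0 / 14.5 = 1.58 K.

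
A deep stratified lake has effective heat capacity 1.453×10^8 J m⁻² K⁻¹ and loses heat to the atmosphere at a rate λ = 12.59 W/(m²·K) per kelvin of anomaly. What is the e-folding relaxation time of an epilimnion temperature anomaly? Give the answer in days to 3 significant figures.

134 days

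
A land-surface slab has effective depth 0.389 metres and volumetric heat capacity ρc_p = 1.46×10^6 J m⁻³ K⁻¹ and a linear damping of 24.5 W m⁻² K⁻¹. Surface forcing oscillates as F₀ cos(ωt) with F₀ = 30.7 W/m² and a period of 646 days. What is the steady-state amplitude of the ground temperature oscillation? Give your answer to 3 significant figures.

Areal heat capacity C = ρc_p × D = 1.46×10^6 × 0.389 = 5.68×10^5 J m⁻² K⁻¹.
Angular frequency ω = 2π / T = 2π / 5.58×10^7 s = 1.13×10^-7 s⁻¹.
√((Cω)² + λ²) = √((0.0639)² + 24.5²) = 24.5 W/(m²·K).
Amplitude A = F₀ / √((Cω)²+λ²) = 30.7 / 24.5 = 1.25 K.

1.25 K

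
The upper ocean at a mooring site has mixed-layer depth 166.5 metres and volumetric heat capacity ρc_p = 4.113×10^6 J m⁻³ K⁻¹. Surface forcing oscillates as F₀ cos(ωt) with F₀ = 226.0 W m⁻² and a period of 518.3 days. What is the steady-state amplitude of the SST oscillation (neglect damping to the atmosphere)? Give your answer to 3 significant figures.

Areal heat capacity C = ρc_p × D = 4.113×10^6 × 166.5 = 6.85×10^8 J/(m^2 K).
Angular frequency ω = 2π / T = 2π / 4.48×10^7 s = 1.40×10^-7 s⁻¹.
Cω = 6.85×10^8 × 1.40×10^-7 = 96.1 W/(m²·K).
Amplitude A = F₀ / (Cω) = 226.0 / 96.1 = 2.35 K.

2.35 K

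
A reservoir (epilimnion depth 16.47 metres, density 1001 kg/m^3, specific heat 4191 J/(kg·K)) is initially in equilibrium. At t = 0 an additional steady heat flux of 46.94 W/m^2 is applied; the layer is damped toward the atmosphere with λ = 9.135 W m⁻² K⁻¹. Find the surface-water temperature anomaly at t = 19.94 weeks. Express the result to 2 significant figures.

4.1 K

Areal heat capacity C = ρ c_p D = 1001 × 4191 × 16.47 = 6.91×10^7 J/(m^2 K).
τ = C / λ = 6.91×10^7 / 9.135 = 7.56×10^6 s.
Equilibrium anomaly ΔT_eq = F / λ = 46.94 / 9.135 = 5.14 K.
t = 19.94 weeks = 1.21×10^7 s, so t/τ = 1.59.
ΔT(t) = ΔT_eq (1 − e^(−t/τ)) = 5.14 × (1 − e^−1.59) = 4.10 K.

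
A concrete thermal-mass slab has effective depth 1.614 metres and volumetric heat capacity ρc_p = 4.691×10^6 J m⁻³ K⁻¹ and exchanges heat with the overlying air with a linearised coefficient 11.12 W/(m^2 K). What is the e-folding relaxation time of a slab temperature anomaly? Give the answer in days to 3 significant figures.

7.88 days

Areal heat capacity C = ρc_p × D = 4.691×10^6 × 1.614 = 7.57×10^6 J/(m²·K).
Relaxation time τ = C / λ = 7.57×10^6 / 11.12 = 6.81×10^5 s.
In days: 6.81×10^5 s / (86400 s/day) = 7.88 days.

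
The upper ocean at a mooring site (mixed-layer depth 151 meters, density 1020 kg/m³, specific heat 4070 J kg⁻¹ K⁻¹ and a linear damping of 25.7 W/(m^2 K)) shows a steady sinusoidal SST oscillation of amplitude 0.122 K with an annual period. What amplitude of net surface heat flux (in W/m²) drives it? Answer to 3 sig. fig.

15.6

Areal heat capacity C = ρ c_p D = 1020 × 4070 × 151 = 6.27×10^8 J/(m²·K).
ω = 2π / 3.15×10^7 s = 1.99×10^-7 s⁻¹.
√((Cω)² + λ²) = √((125)² + 25.7²) = 128 W/(m²·K).
F₀ = A × √((Cω)²+λ²) = 0.122 × 128 = 15.6 W/m².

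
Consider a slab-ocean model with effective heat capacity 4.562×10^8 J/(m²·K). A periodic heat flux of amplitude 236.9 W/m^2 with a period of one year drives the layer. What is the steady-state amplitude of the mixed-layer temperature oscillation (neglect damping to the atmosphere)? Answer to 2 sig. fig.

Areal heat capacity C = 4.562×10^8 J/(m²·K) (given).
Angular frequency ω = 2π / T = 2π / 3.15×10^7 s = 1.99×10^-7 s⁻¹.
Cω = 4.56×10^8 × 1.99×10^-7 = 90.9 W/(m²·K).
Amplitude A = F₀ / (Cω) = 236.9 / 90.9 = 2.61 K.

2.6 K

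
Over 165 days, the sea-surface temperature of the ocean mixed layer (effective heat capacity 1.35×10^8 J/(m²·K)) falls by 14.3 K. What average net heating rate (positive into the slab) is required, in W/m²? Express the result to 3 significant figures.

-135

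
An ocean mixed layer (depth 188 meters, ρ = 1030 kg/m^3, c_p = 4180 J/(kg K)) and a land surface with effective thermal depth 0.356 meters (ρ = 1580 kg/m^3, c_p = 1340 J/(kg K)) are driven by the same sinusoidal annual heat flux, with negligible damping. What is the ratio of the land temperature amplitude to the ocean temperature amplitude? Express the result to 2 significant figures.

C_ocean = 1030 × 4180 × 188 = 8.09×10^8 J/(m²·K).
C_land = 1580 × 1340 × 0.356 = 7.54×10^5 J/(m²·K).
Undamped amplitude ∝ 1/C, so A_land/A_ocean = C_ocean/C_land = 1070.

1100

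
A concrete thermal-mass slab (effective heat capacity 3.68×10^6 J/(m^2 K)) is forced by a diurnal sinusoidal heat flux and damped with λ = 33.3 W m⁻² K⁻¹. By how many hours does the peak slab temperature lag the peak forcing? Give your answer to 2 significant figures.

5.5 hours

Areal heat capacity C = 3.68×10^6 J/(m^2 K) (given).
ω = 2π / 86400 s = 7.27×10^-5 s⁻¹.
Phase lag φ = arctan(Cω/λ) = arctan(268/33.3) = 1.45 rad.
Time lag = φ / ω = 1.45 / 7.27×10^-5 = 19900 s = 5.53 hours.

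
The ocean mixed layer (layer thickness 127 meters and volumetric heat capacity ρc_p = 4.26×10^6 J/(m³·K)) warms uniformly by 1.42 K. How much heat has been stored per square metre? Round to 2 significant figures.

Areal heat capacity C = ρc_p × D = 4.26×10^6 × 127 = 5.41×10^8 J m⁻² K⁻¹.
ΔQ = C ΔT = 5.41×10^8 × 1.42 = 7.68×10^8 J/m².

7.7×10^8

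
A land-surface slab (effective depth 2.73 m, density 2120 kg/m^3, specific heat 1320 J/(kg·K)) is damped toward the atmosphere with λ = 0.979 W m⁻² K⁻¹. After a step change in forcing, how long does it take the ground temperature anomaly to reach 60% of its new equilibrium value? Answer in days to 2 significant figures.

Areal heat capacity C = ρ c_p D = 2120 × 1320 × 2.73 = 7.64×10^6 J/(m^2 K).
τ = C / λ = 7.64×10^6 / 0.979 = 7.80×10^6 s.
Fraction reached: 1 − e^(−t/τ) = 0.60 ⇒ t = −τ ln(1 − 0.60) = τ × 0.916.
t = 7.15×10^6 s = 82.8 days.

83 days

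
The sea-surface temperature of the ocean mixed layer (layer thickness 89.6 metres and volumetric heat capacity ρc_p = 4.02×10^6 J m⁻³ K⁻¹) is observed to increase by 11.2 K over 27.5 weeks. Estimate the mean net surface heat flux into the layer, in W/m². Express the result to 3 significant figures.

Areal heat capacity C = ρc_p × D = 4.02×10^6 × 89.6 = 3.60×10^8 J m⁻² K⁻¹.
Required heat per unit area: Q = C ΔT = 3.60×10^8 × 11.2 = 4.03×10^9 J/m².
Flux F = Q / Δt = 4.03×10^9 / 1.66×10^7 s = 243 W/m².

243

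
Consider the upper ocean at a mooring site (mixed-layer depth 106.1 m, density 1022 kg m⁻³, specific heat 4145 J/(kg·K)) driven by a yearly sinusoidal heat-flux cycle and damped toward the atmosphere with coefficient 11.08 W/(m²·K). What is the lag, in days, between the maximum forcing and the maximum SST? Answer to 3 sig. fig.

84.1 days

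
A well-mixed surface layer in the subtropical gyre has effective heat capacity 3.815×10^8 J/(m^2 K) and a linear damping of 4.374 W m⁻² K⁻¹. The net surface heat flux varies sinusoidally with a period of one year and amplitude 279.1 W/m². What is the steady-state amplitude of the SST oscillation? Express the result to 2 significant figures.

3.7 K

Areal heat capacity C = 3.815×10^8 J/(m^2 K) (given).
Angular frequency ω = 2π / T = 2π / 3.15×10^7 s = 1.99×10^-7 s⁻¹.
√((Cω)² + λ²) = √((76.0)² + 4.374²) = 76.1 W/(m²·K).
Amplitude A = F₀ / √((Cω)²+λ²) = 279.1 / 76.1 = 3.67 K.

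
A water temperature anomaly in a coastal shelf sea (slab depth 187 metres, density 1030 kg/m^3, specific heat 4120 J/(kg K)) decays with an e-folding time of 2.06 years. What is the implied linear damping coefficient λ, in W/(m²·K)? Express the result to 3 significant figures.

Areal heat capacity C = ρ c_p D = 1030 × 4120 × 187 = 7.94×10^8 J m⁻² K⁻¹.
τ = 2.06 years = 6.50×10^7 s.
λ = C / τ = 7.94×10^8 / 6.50×10^7 = 12.2 W/(m²·K).

12.2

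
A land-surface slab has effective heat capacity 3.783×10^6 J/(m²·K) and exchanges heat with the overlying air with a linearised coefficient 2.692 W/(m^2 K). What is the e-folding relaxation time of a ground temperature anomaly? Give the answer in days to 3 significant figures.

16.3 days

Areal heat capacity C = 3.783×10^6 J/(m²·K) (given).
Relaxation time τ = C / λ = 3.78×10^6 / 2.692 = 1.41×10^6 s.
In days: 1.41×10^6 s / (86400 s/day) = 16.3 days.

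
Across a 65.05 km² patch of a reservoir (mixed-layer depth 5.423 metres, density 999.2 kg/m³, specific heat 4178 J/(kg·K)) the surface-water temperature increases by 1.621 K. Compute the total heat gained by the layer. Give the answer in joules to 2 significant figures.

Areal heat capacity C = ρ c_p D = 999.2 × 4178 × 5.423 = 2.26×10^7 J/(m²·K).
Heat per unit area: q = C ΔT = 2.26×10^7 × 1.621 = 3.67×10^7 J/m².
Total heat: Q = q × A = 3.67×10^7 × (65.05 × 10⁶ m²) = 2.39×10^15 J.

2.4×10^15 J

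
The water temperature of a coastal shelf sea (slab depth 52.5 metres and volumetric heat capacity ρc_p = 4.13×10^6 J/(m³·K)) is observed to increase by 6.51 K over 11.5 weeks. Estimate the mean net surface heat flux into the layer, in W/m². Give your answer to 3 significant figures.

Areal heat capacity C = ρc_p × D = 4.13×10^6 × 52.5 = 2.17×10^8 J/(m²·K).
Required heat per unit area: Q = C ΔT = 2.17×10^8 × 6.51 = 1.41×10^9 J/m².
Flux F = Q / Δt = 1.41×10^9 / 6.96×10^6 s = 203 W/m².

203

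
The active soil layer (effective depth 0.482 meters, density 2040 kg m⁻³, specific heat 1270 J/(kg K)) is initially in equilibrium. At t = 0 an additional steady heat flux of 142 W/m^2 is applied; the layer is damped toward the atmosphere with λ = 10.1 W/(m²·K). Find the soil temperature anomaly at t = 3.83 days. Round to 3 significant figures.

Areal heat capacity C = ρ c_p D = 2040 × 1270 × 0.482 = 1.25×10^6 J/(m²·K).
τ = C / λ = 1.25×10^6 / 10.1 = 1.24×10^5 s.
Equilibrium anomaly ΔT_eq = F / λ = 142 / 10.1 = 14.1 K.
t = 3.83 days = 3.31×10^5 s, so t/τ = 2.68.
ΔT(t) = ΔT_eq (1 − e^(−t/τ)) = 14.1 × (1 − e^−2.68) = 13.1 K.

13.1 K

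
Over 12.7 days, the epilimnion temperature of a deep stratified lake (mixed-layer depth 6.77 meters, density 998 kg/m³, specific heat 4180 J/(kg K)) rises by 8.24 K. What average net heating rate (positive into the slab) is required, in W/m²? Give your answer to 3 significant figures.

Areal heat capacity C = ρ c_p D = 998 × 4180 × 6.77 = 2.82×10^7 J/(m²·K).
Required heat per unit area: Q = C ΔT = 2.82×10^7 × 8.24 = 2.33×10^8 J/m².
Flux F = Q / Δt = 2.33×10^8 / 1.10×10^6 s = 212 W/m².

212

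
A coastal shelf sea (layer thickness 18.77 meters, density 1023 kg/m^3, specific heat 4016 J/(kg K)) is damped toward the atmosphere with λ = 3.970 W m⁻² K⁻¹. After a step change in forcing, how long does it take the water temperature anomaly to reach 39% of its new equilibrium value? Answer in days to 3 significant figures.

111 days

Areal heat capacity C = ρ c_p D = 1023 × 4016 × 18.77 = 7.71×10^7 J m⁻² K⁻¹.
τ = C / λ = 7.71×10^7 / 3.970 = 1.94×10^7 s.
Fraction reached: 1 − e^(−t/τ) = 0.39 ⇒ t = −τ ln(1 − 0.39) = τ × 0.494.
t = 9.60×10^6 s = 111 days.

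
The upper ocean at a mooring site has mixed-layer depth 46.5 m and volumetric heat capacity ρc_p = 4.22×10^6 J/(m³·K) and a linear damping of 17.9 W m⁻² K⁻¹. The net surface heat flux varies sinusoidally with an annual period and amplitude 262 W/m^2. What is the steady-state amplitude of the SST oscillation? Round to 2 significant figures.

Areal heat capacity C = ρc_p × D = 4.22×10^6 × 46.5 = 1.96×10^8 J/(m²·K).
Angular frequency ω = 2π / T = 2π / 3.15×10^7 s = 1.99×10^-7 s⁻¹.
√((Cω)² + λ²) = √((39.1)² + 17.9²) = 43.0 W/(m²·K).
Amplitude A = F₀ / √((Cω)²+λ²) = 262 / 43.0 = 6.09 K.

6.1 K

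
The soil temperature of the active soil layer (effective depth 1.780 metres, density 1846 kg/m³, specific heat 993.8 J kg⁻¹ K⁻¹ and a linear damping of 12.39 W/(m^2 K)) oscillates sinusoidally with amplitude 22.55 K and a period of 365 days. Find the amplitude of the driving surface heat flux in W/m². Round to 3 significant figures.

280

Areal heat capacity C = ρ c_p D = 1846 × 993.8 × 1.780 = 3.27×10^6 J m⁻² K⁻¹.
ω = 2π / 3.15×10^7 s = 1.99×10^-7 s⁻¹.
√((Cω)² + λ²) = √((0.651)² + 12.39²) = 12.4 W/(m²·K).
F₀ = A × √((Cω)²+λ²) = 22.55 × 12.4 = 280 W/m².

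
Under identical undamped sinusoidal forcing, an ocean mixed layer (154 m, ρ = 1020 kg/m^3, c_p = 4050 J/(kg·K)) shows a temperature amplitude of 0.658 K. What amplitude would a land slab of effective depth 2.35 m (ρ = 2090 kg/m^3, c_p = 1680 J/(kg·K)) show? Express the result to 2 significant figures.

C_ocean = 6.36×10^8 J/(m²·K); C_land = 8.25×10^6 J/(m²·K).
A ∝ 1/C ⇒ A_land = A_ocean × C_ocean/C_land = 0.658 × 77.1 = 50.7 K.

51 K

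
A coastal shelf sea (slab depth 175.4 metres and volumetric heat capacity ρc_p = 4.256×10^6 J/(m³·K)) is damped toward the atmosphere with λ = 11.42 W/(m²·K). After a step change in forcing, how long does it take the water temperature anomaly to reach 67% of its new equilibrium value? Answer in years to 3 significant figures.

Areal heat capacity C = ρc_p × D = 4.256×10^6 × 175.4 = 7.47×10^8 J m⁻² K⁻¹.
τ = C / λ = 7.47×10^8 / 11.42 = 6.54×10^7 s.
Fraction reached: 1 − e^(−t/τ) = 0.67 ⇒ t = −τ ln(1 − 0.67) = τ × 1.11.
t = 7.25×10^7 s = 2.30 years.

2.30 years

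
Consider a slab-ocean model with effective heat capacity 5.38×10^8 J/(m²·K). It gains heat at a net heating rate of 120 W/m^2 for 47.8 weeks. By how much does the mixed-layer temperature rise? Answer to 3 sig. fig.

Areal heat capacity C = 5.38×10^8 J/(m²·K) (given).
Net heat input Q = F Δt = 120 × (47.8 weeks × 6.048×10^5 s/week) = 3.47×10^9 J/m².
ΔT = Q / C = 3.47×10^9 / 5.38×10^8 = 6.45 K.

6.45 K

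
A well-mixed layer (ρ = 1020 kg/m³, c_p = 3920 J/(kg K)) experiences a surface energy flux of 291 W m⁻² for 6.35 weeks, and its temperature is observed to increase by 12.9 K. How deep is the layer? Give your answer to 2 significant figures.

22 m

Heat input Q = F Δt = 291 × 3.84×10^6 s = 1.12×10^9 J/m².
Required areal heat capacity C = Q / ΔT = 8.66×10^7 J/(m²·K).
Depth D = C / (ρ c_p) = 8.66×10^7 / (1020 × 3920) = 21.7 m.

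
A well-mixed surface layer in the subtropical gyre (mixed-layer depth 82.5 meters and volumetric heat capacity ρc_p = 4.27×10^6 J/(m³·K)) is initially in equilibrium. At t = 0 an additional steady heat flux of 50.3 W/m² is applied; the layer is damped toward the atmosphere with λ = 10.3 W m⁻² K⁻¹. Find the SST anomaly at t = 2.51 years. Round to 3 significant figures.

Areal heat capacity C = ρc_p × D = 4.27×10^6 × 82.5 = 3.52×10^8 J/(m^2 K).
τ = C / λ = 3.52×10^8 / 10.3 = 3.42×10^7 s.
Equilibrium anomaly ΔT_eq = F / λ = 50.3 / 10.3 = 4.88 K.
t = 2.51 years = 7.92×10^7 s, so t/τ = 2.32.
ΔT(t) = ΔT_eq (1 − e^(−t/τ)) = 4.88 × (1 − e^−2.32) = 4.40 K.

4.40 K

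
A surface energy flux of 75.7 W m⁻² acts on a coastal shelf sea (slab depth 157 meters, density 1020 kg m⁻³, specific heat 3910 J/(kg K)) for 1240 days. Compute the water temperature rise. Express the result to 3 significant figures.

13.0 K

Areal heat capacity C = ρ c_p D = 1020 × 3910 × 157 = 6.26×10^8 J/(m²·K).
Net heat input Q = F Δt = 75.7 × (1240 days × 86400 s/day) = 8.11×10^9 J/m².
ΔT = Q / C = 8.11×10^9 / 6.26×10^8 = 13.0 K.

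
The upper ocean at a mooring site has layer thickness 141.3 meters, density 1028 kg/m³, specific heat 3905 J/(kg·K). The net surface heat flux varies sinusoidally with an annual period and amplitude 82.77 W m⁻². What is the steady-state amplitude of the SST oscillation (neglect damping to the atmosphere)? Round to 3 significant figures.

0.732 K

Areal heat capacity C = ρ c_p D = 1028 × 3905 × 141.3 = 5.67×10^8 J m⁻² K⁻¹.
Angular frequency ω = 2π / T = 2π / 3.15×10^7 s = 1.99×10^-7 s⁻¹.
Cω = 5.67×10^8 × 1.99×10^-7 = 113 W/(m²·K).
Amplitude A = F₀ / (Cω) = 82.77 / 113 = 0.732 K.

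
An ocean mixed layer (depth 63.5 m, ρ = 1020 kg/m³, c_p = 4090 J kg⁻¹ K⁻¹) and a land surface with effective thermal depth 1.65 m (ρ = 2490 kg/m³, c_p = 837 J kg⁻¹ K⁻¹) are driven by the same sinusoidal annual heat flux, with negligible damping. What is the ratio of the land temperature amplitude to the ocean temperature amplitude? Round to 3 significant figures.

77.0

C_ocean = 1020 × 4090 × 63.5 = 2.65×10^8 J/(m²·K).
C_land = 2490 × 837 × 1.65 = 3.44×10^6 J/(m²·K).
Undamped amplitude ∝ 1/C, so A_land/A_ocean = C_ocean/C_land = 77.0.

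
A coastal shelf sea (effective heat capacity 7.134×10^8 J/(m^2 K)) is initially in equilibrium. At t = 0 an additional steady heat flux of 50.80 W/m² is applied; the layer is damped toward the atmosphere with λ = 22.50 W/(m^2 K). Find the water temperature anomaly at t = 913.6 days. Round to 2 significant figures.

2.1 K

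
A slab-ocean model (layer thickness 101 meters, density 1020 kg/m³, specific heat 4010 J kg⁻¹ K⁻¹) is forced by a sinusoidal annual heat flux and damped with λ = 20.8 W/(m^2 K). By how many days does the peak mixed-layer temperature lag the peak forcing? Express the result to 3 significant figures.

76.9 days

Areal heat capacity C = ρ c_p D = 1020 × 4010 × 101 = 4.13×10^8 J m⁻² K⁻¹.
ω = 2π / 3.15×10^7 s = 1.99×10^-7 s⁻¹.
Phase lag φ = arctan(Cω/λ) = arctan(82.3/20.8) = 1.32 rad.
Time lag = φ / ω = 1.32 / 1.99×10^-7 = 6.64×10^6 s = 76.9 days.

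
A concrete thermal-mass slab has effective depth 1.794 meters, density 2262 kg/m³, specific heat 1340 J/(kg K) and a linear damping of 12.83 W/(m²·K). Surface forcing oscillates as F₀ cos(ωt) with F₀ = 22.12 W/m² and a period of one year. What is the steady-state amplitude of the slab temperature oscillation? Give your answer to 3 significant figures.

Areal heat capacity C = ρ c_p D = 2262 × 1340 × 1.794 = 5.44×10^6 J/(m²·K).
Angular frequency ω = 2π / T = 2π / 3.15×10^7 s = 1.99×10^-7 s⁻¹.
√((Cω)² + λ²) = √((1.08)² + 12.83²) = 12.9 W/(m²·K).
Amplitude A = F₀ / √((Cω)²+λ²) = 22.12 / 12.9 = 1.72 K.

1.72 K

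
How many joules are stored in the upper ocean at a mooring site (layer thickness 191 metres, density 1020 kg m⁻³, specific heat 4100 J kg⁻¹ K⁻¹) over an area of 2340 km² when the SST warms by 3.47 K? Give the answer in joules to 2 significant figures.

6.5×10^18 J

Areal heat capacity C = ρ c_p D = 1020 × 4100 × 191 = 7.99×10^8 J/(m^2 K).
Heat per unit area: q = C ΔT = 7.99×10^8 × 3.47 = 2.77×10^9 J/m².
Total heat: Q = q × A = 2.77×10^9 × (2340 × 10⁶ m²) = 6.49×10^18 J.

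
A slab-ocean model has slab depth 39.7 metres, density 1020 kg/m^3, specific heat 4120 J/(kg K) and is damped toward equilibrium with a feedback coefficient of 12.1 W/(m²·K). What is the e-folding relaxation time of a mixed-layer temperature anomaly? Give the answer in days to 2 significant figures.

160 days

Areal heat capacity C = ρ c_p D = 1020 × 4120 × 39.7 = 1.67×10^8 J m⁻² K⁻¹.
Relaxation time τ = C / λ = 1.67×10^8 / 12.1 = 1.38×10^7 s.
In days: 1.38×10^7 s / (86400 s/day) = 160 days.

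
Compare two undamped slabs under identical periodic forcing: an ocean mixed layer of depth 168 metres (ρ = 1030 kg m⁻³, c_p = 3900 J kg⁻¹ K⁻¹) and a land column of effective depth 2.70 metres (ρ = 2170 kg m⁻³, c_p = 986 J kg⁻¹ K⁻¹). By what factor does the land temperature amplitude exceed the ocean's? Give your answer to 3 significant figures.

117

C_ocean = 1030 × 3900 × 168 = 6.75×10^8 J/(m²·K).
C_land = 2170 × 986 × 2.70 = 5.78×10^6 J/(m²·K).
Undamped amplitude ∝ 1/C, so A_land/A_ocean = C_ocean/C_land = 117.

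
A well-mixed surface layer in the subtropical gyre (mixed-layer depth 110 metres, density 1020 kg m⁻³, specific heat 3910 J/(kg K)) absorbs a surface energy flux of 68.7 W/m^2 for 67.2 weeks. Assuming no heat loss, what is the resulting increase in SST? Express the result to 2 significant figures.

6.4 K

Areal heat capacity C = ρ c_p D = 1020 × 3910 × 110 = 4.39×10^8 J/(m²·K).
Net heat input Q = F Δt = 68.7 × (67.2 weeks × 6.048×10^5 s/week) = 2.79×10^9 J/m².
ΔT = Q / C = 2.79×10^9 / 4.39×10^8 = 6.36 K.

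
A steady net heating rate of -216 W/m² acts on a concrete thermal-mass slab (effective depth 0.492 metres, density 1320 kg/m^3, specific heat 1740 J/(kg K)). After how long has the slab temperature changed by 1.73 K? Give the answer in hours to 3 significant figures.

2.51 hours

Areal heat capacity C = ρ c_p D = 1320 × 1740 × 0.492 = 1.13×10^6 J/(m^2 K).
Time required: Δt = C ΔT / F = 1.13×10^6 × -1.73 / -216 = 9050 s.
In hours: 9050 s / (3600 s/hour) = 2.51 hours.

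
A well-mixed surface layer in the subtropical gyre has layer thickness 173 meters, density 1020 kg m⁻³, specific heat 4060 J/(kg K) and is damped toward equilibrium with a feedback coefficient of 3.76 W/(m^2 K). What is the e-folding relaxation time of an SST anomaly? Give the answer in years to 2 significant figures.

Areal heat capacity C = ρ c_p D = 1020 × 4060 × 173 = 7.16×10^8 J m⁻² K⁻¹.
Relaxation time τ = C / λ = 7.16×10^8 / 3.76 = 1.91×10^8 s.
In years: 1.91×10^8 s / (3.156×10^7 s/year) = 6.04 years.

6.0 years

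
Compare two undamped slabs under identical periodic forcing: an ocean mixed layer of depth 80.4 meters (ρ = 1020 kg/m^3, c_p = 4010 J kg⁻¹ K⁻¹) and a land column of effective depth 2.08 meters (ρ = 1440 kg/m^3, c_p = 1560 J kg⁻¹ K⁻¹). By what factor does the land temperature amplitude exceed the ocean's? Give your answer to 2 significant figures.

70

C_ocean = 1020 × 4010 × 80.4 = 3.29×10^8 J/(m²·K).
C_land = 1440 × 1560 × 2.08 = 4.67×10^6 J/(m²·K).
Undamped amplitude ∝ 1/C, so A_land/A_ocean = C_ocean/C_land = 70.4.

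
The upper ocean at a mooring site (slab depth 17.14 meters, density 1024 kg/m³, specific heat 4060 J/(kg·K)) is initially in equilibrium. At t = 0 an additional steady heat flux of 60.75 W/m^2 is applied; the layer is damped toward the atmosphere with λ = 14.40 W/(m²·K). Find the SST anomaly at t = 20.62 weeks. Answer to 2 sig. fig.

Areal heat capacity C = ρ c_p D = 1024 × 4060 × 17.14 = 7.13×10^7 J/(m²·K).
τ = C / λ = 7.13×10^7 / 14.40 = 4.95×10^6 s.
Equilibrium anomaly ΔT_eq = F / λ = 60.75 / 14.40 = 4.22 K.
t = 20.62 weeks = 1.25×10^7 s, so t/τ = 2.52.
ΔT(t) = ΔT_eq (1 − e^(−t/τ)) = 4.22 × (1 − e^−2.52) = 3.88 K.

3.9 K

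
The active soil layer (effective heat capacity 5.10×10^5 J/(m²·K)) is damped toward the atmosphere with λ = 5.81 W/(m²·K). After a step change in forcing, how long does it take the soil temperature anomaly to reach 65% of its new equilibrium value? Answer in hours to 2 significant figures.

Areal heat capacity C = 5.10×10^5 J/(m²·K) (given).
τ = C / λ = 5.10×10^5 / 5.81 = 87800 s.
Fraction reached: 1 − e^(−t/τ) = 0.65 ⇒ t = −τ ln(1 − 0.65) = τ × 1.05.
t = 92200 s = 25.6 hours.

26 hours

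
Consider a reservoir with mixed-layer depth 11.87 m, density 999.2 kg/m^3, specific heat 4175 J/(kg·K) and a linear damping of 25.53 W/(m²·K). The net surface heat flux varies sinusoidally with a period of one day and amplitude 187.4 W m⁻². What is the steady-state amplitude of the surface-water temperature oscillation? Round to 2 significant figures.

Areal heat capacity C = ρ c_p D = 999.2 × 4175 × 11.87 = 4.95×10^7 J m⁻² K⁻¹.
Angular frequency ω = 2π / T = 2π / 86400 s = 7.27×10^-5 s⁻¹.
√((Cω)² + λ²) = √((3600)² + 25.53²) = 3600 W/(m²·K).
Amplitude A = F₀ / √((Cω)²+λ²) = 187.4 / 3600 = 0.0520 K.

0.052 K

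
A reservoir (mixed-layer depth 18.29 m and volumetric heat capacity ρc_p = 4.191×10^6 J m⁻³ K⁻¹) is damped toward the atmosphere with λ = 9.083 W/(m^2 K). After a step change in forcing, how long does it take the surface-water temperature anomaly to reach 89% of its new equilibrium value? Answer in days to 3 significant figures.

Areal heat capacity C = ρc_p × D = 4.191×10^6 × 18.29 = 7.67×10^7 J/(m^2 K).
τ = C / λ = 7.67×10^7 / 9.083 = 8.44×10^6 s.
Fraction reached: 1 − e^(−t/τ) = 0.89 ⇒ t = −τ ln(1 − 0.89) = τ × 2.21.
t = 1.86×10^7 s = 216 days.

216 days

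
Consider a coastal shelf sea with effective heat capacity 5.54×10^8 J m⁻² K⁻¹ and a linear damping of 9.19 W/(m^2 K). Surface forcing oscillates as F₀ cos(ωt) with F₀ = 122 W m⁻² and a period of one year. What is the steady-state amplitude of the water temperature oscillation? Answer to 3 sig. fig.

1.10 K

Areal heat capacity C = 5.54×10^8 J m⁻² K⁻¹ (given).
Angular frequency ω = 2π / T = 2π / 3.15×10^7 s = 1.99×10^-7 s⁻¹.
√((Cω)² + λ²) = √((110)² + 9.19²) = 111 W/(m²·K).
Amplitude A = F₀ / √((Cω)²+λ²) = 122 / 111 = 1.10 K.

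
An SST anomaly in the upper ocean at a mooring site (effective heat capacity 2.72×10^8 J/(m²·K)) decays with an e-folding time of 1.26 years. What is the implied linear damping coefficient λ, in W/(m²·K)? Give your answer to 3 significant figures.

Areal heat capacity C = 2.72×10^8 J/(m²·K) (given).
τ = 1.26 years = 3.98×10^7 s.
λ = C / τ = 2.72×10^8 / 3.98×10^7 = 6.84 W/(m²·K).

6.84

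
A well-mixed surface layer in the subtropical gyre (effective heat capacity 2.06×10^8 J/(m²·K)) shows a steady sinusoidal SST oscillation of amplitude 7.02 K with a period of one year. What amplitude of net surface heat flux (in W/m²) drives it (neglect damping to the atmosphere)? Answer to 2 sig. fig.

Areal heat capacity C = 2.06×10^8 J/(m²·K) (given).
ω = 2π / 3.15×10^7 s = 1.99×10^-7 s⁻¹.
Cω = 2.06×10^8 × 1.99×10^-7 = 41.0 W/(m²·K).
F₀ = A × Cω = 7.02 × 41.0 = 288 W/m².

290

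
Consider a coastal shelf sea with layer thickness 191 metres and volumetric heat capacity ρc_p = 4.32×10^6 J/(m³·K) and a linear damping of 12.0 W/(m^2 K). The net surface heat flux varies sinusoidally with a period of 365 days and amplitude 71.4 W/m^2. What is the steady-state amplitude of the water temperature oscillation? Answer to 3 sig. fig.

Areal heat capacity C = ρc_p × D = 4.32×10^6 × 191 = 8.25×10^8 J m⁻² K⁻¹.
Angular frequency ω = 2π / T = 2π / 3.15×10^7 s = 1.99×10^-7 s⁻¹.
√((Cω)² + λ²) = √((164)² + 12.0²) = 165 W/(m²·K).
Amplitude A = F₀ / √((Cω)²+λ²) = 71.4 / 165 = 0.433 K.

0.433 K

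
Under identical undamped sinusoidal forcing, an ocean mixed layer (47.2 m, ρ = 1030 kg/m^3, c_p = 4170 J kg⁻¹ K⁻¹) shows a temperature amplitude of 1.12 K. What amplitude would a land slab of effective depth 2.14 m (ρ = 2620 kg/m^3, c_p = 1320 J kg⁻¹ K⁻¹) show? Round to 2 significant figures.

C_ocean = 2.03×10^8 J/(m²·K); C_land = 7.40×10^6 J/(m²·K).
A ∝ 1/C ⇒ A_land = A_ocean × C_ocean/C_land = 1.12 × 27.4 = 30.7 K.

31 K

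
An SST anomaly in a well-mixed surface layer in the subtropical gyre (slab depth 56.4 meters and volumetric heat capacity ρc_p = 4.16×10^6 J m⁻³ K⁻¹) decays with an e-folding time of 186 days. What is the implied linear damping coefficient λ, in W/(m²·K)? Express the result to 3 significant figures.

14.6

Areal heat capacity C = ρc_p × D = 4.16×10^6 × 56.4 = 2.35×10^8 J/(m^2 K).
τ = 186 days = 1.61×10^7 s.
λ = C / τ = 2.35×10^8 / 1.61×10^7 = 14.6 W/(m²·K).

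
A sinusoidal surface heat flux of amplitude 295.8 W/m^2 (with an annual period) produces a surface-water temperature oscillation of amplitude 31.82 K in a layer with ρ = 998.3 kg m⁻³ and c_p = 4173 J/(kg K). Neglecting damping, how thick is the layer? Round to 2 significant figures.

ω = 2π / 3.15×10^7 s = 1.99×10^-7 s⁻¹.
Required C = F₀ / (A ω) = 295.8 / (31.82 × 1.99×10^-7) = 4.67×10^7 J/(m²·K).
D = C / (ρ c_p) = 4.67×10^7 / (998.3 × 4173) = 11.2 m.

11 m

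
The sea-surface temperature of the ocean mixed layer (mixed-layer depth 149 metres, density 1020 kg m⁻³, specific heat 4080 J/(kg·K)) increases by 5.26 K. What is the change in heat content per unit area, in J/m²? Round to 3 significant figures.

Areal heat capacity C = ρ c_p D = 1020 × 4080 × 149 = 6.20×10^8 J m⁻² K⁻¹.
ΔQ = C ΔT = 6.20×10^8 × 5.26 = 3.26×10^9 J/m².

3.26×10^9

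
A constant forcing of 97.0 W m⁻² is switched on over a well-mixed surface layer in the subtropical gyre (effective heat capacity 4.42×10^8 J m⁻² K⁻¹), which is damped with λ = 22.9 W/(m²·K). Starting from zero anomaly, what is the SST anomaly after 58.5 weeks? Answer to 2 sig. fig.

3.6 K

Areal heat capacity C = 4.42×10^8 J m⁻² K⁻¹ (given).
τ = C / λ = 4.42×10^8 / 22.9 = 1.93×10^7 s.
Equilibrium anomaly ΔT_eq = F / λ = 97.0 / 22.9 = 4.24 K.
t = 58.5 weeks = 3.54×10^7 s, so t/τ = 1.83.
ΔT(t) = ΔT_eq (1 − e^(−t/τ)) = 4.24 × (1 − e^−1.83) = 3.56 K.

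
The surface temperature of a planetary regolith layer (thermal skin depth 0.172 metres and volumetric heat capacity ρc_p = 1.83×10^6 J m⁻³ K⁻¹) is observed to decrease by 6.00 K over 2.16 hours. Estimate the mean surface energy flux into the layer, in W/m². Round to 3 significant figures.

-243

Areal heat capacity C = ρc_p × D = 1.83×10^6 × 0.172 = 3.15×10^5 J/(m^2 K).
Required heat per unit area: Q = C ΔT = 3.15×10^5 × -6.00 = -1.89×10^6 J/m².
Flux F = Q / Δt = -1.89×10^6 / 7780 s = -243 W/m².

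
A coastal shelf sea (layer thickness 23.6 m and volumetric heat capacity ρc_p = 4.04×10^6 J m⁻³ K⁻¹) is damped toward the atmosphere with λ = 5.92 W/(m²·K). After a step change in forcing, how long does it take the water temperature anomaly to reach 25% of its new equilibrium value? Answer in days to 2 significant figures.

Areal heat capacity C = ρc_p × D = 4.04×10^6 × 23.6 = 9.53×10^7 J m⁻² K⁻¹.
τ = C / λ = 9.53×10^7 / 5.92 = 1.61×10^7 s.
Fraction reached: 1 − e^(−t/τ) = 0.25 ⇒ t = −τ ln(1 − 0.25) = τ × 0.288.
t = 4.63×10^6 s = 53.6 days.

54 days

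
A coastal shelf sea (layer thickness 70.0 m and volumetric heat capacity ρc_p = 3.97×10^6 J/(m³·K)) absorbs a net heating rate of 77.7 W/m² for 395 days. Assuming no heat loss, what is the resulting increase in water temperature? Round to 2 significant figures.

9.5 K

Areal heat capacity C = ρc_p × D = 3.97×10^6 × 70.0 = 2.78×10^8 J/(m²·K).
Net heat input Q = F Δt = 77.7 × (395 days × 86400 s/day) = 2.65×10^9 J/m².
ΔT = Q / C = 2.65×10^9 / 2.78×10^8 = 9.54 K.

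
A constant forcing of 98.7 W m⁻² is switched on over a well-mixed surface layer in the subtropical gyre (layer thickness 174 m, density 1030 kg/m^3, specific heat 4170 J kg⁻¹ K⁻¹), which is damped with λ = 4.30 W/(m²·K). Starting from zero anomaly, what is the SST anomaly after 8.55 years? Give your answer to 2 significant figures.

18 K

Areal heat capacity C = ρ c_p D = 1030 × 4170 × 174 = 7.47×10^8 J/(m²·K).
τ = C / λ = 7.47×10^8 / 4.30 = 1.74×10^8 s.
Equilibrium anomaly ΔT_eq = F / λ = 98.7 / 4.30 = 23.0 K.
t = 8.55 years = 2.70×10^8 s, so t/τ = 1.55.
ΔT(t) = ΔT_eq (1 − e^(−t/τ)) = 23.0 × (1 − e^−1.55) = 18.1 K.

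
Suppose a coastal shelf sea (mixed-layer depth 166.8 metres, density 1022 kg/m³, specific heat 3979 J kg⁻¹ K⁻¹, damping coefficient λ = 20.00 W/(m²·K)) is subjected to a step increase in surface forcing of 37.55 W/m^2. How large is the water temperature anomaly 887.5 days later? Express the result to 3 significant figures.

1.68 K

Areal heat capacity C = ρ c_p D = 1022 × 3979 × 166.8 = 6.78×10^8 J m⁻² K⁻¹.
τ = C / λ = 6.78×10^8 / 20.00 = 3.39×10^7 s.
Equilibrium anomaly ΔT_eq = F / λ = 37.55 / 20.00 = 1.88 K.
t = 887.5 days = 7.67×10^7 s, so t/τ = 2.26.
ΔT(t) = ΔT_eq (1 − e^(−t/τ)) = 1.88 × (1 − e^−2.26) = 1.68 K.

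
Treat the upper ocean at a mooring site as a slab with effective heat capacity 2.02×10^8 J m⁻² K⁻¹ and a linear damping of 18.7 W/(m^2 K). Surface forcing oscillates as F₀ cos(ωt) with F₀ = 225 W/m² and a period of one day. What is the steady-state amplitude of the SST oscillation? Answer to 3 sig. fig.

Areal heat capacity C = 2.02×10^8 J m⁻² K⁻¹ (given).
Angular frequency ω = 2π / T = 2π / 86400 s = 7.27×10^-5 s⁻¹.
√((Cω)² + λ²) = √((14700)² + 18.7²) = 14700 W/(m²·K).
Amplitude A = F₀ / √((Cω)²+λ²) = 225 / 14700 = 0.0153 K.

0.0153 K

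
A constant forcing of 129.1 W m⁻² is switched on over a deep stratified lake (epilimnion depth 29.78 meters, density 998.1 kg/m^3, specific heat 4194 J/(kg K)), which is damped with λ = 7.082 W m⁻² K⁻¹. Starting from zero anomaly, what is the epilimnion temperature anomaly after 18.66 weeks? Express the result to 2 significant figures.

8.6 K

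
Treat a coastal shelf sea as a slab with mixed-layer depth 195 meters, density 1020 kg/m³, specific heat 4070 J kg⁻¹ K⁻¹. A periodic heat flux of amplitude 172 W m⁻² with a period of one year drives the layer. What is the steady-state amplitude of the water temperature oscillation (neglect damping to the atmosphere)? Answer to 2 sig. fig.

Areal heat capacity C = ρ c_p D = 1020 × 4070 × 195 = 8.10×10^8 J/(m²·K).
Angular frequency ω = 2π / T = 2π / 3.15×10^7 s = 1.99×10^-7 s⁻¹.
Cω = 8.10×10^8 × 1.99×10^-7 = 161 W/(m²·K).
Amplitude A = F₀ / (Cω) = 172 / 161 = 1.07 K.

1.1 K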